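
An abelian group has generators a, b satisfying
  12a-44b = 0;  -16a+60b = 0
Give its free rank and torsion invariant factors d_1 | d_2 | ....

Answer: M ≅ ℤ/4 ⊕ ℤ/4

Derivation:
rank_ℚ(R)=2; free=2−2=0
SNF(R) diag = [4, 4] → torsion [4, 4]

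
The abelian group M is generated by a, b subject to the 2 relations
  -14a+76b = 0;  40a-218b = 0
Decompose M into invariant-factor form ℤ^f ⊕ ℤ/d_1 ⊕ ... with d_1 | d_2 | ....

rank_ℚ(R)=2; free=2−2=0
SNF(R) diag = [2, 6] → torsion [2, 6]

Answer: M ≅ ℤ/2 ⊕ ℤ/6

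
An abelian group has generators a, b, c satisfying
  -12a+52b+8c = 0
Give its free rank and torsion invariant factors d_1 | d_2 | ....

rank_ℚ(R)=1; free=3−1=2
SNF(R) diag = [4] → torsion [4]

Answer: M ≅ ℤ^2 ⊕ ℤ/4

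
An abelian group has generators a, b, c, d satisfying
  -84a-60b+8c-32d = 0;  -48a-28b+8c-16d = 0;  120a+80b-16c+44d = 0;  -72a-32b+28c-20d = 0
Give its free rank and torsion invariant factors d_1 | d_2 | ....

Answer: M ≅ ℤ/4 ⊕ ℤ/4 ⊕ ℤ/12 ⊕ ℤ/12

Derivation:
rank_ℚ(R)=4; free=4−4=0
SNF(R) diag = [4, 4, 12, 12] → torsion [4, 4, 12, 12]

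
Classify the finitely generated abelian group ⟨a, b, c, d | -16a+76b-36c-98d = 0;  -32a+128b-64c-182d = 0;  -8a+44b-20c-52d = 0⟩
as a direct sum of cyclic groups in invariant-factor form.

rank_ℚ(R)=3; free=4−3=1
SNF(R) diag = [2, 4, 8] → torsion [2, 4, 8]

Answer: M ≅ ℤ^1 ⊕ ℤ/2 ⊕ ℤ/4 ⊕ ℤ/8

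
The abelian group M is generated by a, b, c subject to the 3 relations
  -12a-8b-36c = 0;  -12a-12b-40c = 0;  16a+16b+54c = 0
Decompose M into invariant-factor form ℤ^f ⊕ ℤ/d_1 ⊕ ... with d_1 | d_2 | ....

rank_ℚ(R)=3; free=3−3=0
SNF(R) diag = [2, 4, 4] → torsion [2, 4, 4]

Answer: M ≅ ℤ/2 ⊕ ℤ/4 ⊕ ℤ/4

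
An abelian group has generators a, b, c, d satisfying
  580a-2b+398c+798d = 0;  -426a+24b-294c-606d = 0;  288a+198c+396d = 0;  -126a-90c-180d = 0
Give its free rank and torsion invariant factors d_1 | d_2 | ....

Answer: M ≅ ℤ/2 ⊕ ℤ/6 ⊕ ℤ/18 ⊕ ℤ/54

Derivation:
rank_ℚ(R)=4; free=4−4=0
SNF(R) diag = [2, 6, 18, 54] → torsion [2, 6, 18, 54]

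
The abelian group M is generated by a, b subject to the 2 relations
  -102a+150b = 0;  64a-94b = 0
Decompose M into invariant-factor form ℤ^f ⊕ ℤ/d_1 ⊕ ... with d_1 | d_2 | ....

rank_ℚ(R)=2; free=2−2=0
SNF(R) diag = [2, 6] → torsion [2, 6]

Answer: M ≅ ℤ/2 ⊕ ℤ/6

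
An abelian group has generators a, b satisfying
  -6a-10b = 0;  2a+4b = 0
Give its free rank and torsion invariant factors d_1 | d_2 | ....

rank_ℚ(R)=2; free=2−2=0
SNF(R) diag = [2, 2] → torsion [2, 2]

Answer: M ≅ ℤ/2 ⊕ ℤ/2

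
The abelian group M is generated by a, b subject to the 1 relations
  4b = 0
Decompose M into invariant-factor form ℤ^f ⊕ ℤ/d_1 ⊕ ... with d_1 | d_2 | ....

rank_ℚ(R)=1; free=2−1=1
SNF(R) diag = [4] → torsion [4]

Answer: M ≅ ℤ^1 ⊕ ℤ/4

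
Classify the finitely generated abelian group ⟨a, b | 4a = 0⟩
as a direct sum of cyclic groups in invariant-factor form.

rank_ℚ(R)=1; free=2−1=1
SNF(R) diag = [4] → torsion [4]

Answer: M ≅ ℤ^1 ⊕ ℤ/4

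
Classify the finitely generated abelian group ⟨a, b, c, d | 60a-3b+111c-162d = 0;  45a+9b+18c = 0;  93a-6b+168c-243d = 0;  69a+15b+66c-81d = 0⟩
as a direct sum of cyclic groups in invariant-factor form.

rank_ℚ(R)=4; free=4−4=0
SNF(R) diag = [3, 9, 27, 81] → torsion [3, 9, 27, 81]

Answer: M ≅ ℤ/3 ⊕ ℤ/9 ⊕ ℤ/27 ⊕ ℤ/81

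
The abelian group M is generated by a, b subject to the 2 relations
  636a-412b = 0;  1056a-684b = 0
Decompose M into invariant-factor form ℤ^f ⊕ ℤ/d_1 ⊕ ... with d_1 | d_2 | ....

Answer: M ≅ ℤ/4 ⊕ ℤ/12

Derivation:
rank_ℚ(R)=2; free=2−2=0
SNF(R) diag = [4, 12] → torsion [4, 12]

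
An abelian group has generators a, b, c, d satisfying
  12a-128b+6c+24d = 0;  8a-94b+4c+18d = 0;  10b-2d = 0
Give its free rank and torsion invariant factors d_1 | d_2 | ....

rank_ℚ(R)=3; free=4−3=1
SNF(R) diag = [2, 2, 4] → torsion [2, 2, 4]

Answer: M ≅ ℤ^1 ⊕ ℤ/2 ⊕ ℤ/2 ⊕ ℤ/4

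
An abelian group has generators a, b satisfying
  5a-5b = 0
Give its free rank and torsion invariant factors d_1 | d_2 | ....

Answer: M ≅ ℤ^1 ⊕ ℤ/5

Derivation:
rank_ℚ(R)=1; free=2−1=1
SNF(R) diag = [5] → torsion [5]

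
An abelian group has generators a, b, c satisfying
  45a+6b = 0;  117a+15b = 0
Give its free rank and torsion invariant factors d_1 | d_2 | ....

Answer: M ≅ ℤ^1 ⊕ ℤ/3 ⊕ ℤ/9

Derivation:
rank_ℚ(R)=2; free=3−2=1
SNF(R) diag = [3, 9] → torsion [3, 9]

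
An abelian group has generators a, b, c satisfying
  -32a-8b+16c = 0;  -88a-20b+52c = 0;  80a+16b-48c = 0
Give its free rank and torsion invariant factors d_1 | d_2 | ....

rank_ℚ(R)=3; free=3−3=0
SNF(R) diag = [4, 8, 16] → torsion [4, 8, 16]

Answer: M ≅ ℤ/4 ⊕ ℤ/8 ⊕ ℤ/16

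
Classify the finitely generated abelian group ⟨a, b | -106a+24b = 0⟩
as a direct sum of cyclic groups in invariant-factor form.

rank_ℚ(R)=1; free=2−1=1
SNF(R) diag = [2] → torsion [2]

Answer: M ≅ ℤ^1 ⊕ ℤ/2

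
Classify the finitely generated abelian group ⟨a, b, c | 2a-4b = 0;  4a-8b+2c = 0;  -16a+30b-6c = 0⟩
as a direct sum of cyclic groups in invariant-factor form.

rank_ℚ(R)=3; free=3−3=0
SNF(R) diag = [2, 2, 2] → torsion [2, 2, 2]

Answer: M ≅ ℤ/2 ⊕ ℤ/2 ⊕ ℤ/2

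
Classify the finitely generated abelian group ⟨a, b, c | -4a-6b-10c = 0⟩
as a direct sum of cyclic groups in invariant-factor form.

rank_ℚ(R)=1; free=3−1=2
SNF(R) diag = [2] → torsion [2]

Answer: M ≅ ℤ^2 ⊕ ℤ/2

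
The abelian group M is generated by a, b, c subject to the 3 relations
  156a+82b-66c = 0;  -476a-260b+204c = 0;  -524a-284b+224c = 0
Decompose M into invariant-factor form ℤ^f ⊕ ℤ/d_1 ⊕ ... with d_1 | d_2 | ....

rank_ℚ(R)=3; free=3−3=0
SNF(R) diag = [2, 4, 4] → torsion [2, 4, 4]

Answer: M ≅ ℤ/2 ⊕ ℤ/4 ⊕ ℤ/4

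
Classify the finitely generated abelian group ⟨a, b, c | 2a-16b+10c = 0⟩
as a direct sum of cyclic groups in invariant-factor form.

Answer: M ≅ ℤ^2 ⊕ ℤ/2

Derivation:
rank_ℚ(R)=1; free=3−1=2
SNF(R) diag = [2] → torsion [2]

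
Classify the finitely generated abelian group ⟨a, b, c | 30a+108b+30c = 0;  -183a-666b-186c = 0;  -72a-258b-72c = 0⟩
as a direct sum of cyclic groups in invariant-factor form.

Answer: M ≅ ℤ/3 ⊕ ℤ/6 ⊕ ℤ/6

Derivation:
rank_ℚ(R)=3; free=3−3=0
SNF(R) diag = [3, 6, 6] → torsion [3, 6, 6]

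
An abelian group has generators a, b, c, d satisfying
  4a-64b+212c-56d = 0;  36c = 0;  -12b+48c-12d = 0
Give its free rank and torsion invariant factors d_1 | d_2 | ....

rank_ℚ(R)=3; free=4−3=1
SNF(R) diag = [4, 12, 36] → torsion [4, 12, 36]

Answer: M ≅ ℤ^1 ⊕ ℤ/4 ⊕ ℤ/12 ⊕ ℤ/36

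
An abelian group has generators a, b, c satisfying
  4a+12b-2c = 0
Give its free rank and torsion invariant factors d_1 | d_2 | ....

rank_ℚ(R)=1; free=3−1=2
SNF(R) diag = [2] → torsion [2]

Answer: M ≅ ℤ^2 ⊕ ℤ/2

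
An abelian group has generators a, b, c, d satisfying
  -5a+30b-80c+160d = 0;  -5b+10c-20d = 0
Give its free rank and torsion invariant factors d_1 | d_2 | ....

Answer: M ≅ ℤ^2 ⊕ ℤ/5 ⊕ ℤ/5

Derivation:
rank_ℚ(R)=2; free=4−2=2
SNF(R) diag = [5, 5] → torsion [5, 5]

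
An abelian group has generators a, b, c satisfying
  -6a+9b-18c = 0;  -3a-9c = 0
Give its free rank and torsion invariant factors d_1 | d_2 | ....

Answer: M ≅ ℤ^1 ⊕ ℤ/3 ⊕ ℤ/9

Derivation:
rank_ℚ(R)=2; free=3−2=1
SNF(R) diag = [3, 9] → torsion [3, 9]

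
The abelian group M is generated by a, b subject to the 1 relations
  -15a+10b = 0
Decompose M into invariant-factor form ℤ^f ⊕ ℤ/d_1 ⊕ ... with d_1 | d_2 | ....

Answer: M ≅ ℤ^1 ⊕ ℤ/5

Derivation:
rank_ℚ(R)=1; free=2−1=1
SNF(R) diag = [5] → torsion [5]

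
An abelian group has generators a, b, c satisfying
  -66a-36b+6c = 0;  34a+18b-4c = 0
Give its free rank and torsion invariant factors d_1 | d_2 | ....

rank_ℚ(R)=2; free=3−2=1
SNF(R) diag = [2, 6] → torsion [2, 6]

Answer: M ≅ ℤ^1 ⊕ ℤ/2 ⊕ ℤ/6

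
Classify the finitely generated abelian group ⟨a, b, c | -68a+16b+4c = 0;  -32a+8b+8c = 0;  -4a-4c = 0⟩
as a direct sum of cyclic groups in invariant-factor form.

Answer: M ≅ ℤ/4 ⊕ ℤ/8 ⊕ ℤ/8

Derivation:
rank_ℚ(R)=3; free=3−3=0
SNF(R) diag = [4, 8, 8] → torsion [4, 8, 8]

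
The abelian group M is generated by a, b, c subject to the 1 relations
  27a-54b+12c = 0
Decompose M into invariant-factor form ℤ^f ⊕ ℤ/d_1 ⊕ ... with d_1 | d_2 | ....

rank_ℚ(R)=1; free=3−1=2
SNF(R) diag = [3] → torsion [3]

Answer: M ≅ ℤ^2 ⊕ ℤ/3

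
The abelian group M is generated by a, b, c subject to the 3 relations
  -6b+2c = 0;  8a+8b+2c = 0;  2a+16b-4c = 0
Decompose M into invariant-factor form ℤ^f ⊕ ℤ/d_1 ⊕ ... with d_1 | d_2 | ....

rank_ℚ(R)=3; free=3−3=0
SNF(R) diag = [2, 2, 2] → torsion [2, 2, 2]

Answer: M ≅ ℤ/2 ⊕ ℤ/2 ⊕ ℤ/2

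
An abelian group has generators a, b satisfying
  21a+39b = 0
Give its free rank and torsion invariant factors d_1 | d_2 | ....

Answer: M ≅ ℤ^1 ⊕ ℤ/3

Derivation:
rank_ℚ(R)=1; free=2−1=1
SNF(R) diag = [3] → torsion [3]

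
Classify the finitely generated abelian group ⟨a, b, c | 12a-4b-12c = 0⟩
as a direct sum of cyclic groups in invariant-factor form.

rank_ℚ(R)=1; free=3−1=2
SNF(R) diag = [4] → torsion [4]

Answer: M ≅ ℤ^2 ⊕ ℤ/4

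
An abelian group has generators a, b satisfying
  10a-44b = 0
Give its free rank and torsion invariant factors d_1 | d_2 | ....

rank_ℚ(R)=1; free=2−1=1
SNF(R) diag = [2] → torsion [2]

Answer: M ≅ ℤ^1 ⊕ ℤ/2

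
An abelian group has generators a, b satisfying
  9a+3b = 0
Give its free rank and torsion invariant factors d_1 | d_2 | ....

Answer: M ≅ ℤ^1 ⊕ ℤ/3

Derivation:
rank_ℚ(R)=1; free=2−1=1
SNF(R) diag = [3] → torsion [3]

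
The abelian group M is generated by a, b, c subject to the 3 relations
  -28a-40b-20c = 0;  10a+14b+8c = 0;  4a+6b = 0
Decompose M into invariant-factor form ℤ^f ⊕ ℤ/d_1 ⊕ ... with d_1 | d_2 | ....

Answer: M ≅ ℤ/2 ⊕ ℤ/2 ⊕ ℤ/4

Derivation:
rank_ℚ(R)=3; free=3−3=0
SNF(R) diag = [2, 2, 4] → torsion [2, 2, 4]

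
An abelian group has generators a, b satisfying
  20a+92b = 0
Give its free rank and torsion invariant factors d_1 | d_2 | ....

rank_ℚ(R)=1; free=2−1=1
SNF(R) diag = [4] → torsion [4]

Answer: M ≅ ℤ^1 ⊕ ℤ/4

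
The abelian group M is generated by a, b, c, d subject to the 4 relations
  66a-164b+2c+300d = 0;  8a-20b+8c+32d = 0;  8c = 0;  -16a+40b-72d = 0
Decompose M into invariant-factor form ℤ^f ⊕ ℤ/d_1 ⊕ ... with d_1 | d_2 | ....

rank_ℚ(R)=4; free=4−4=0
SNF(R) diag = [2, 4, 8, 8] → torsion [2, 4, 8, 8]

Answer: M ≅ ℤ/2 ⊕ ℤ/4 ⊕ ℤ/8 ⊕ ℤ/8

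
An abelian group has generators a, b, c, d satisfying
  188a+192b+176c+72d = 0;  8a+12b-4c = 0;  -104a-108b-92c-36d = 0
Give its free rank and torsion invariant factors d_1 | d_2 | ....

Answer: M ≅ ℤ^1 ⊕ ℤ/4 ⊕ ℤ/12 ⊕ ℤ/36

Derivation:
rank_ℚ(R)=3; free=4−3=1
SNF(R) diag = [4, 12, 36] → torsion [4, 12, 36]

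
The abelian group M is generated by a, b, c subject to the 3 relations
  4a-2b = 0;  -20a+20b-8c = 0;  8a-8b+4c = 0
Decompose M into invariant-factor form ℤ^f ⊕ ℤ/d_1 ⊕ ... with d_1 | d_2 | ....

rank_ℚ(R)=3; free=3−3=0
SNF(R) diag = [2, 4, 4] → torsion [2, 4, 4]

Answer: M ≅ ℤ/2 ⊕ ℤ/4 ⊕ ℤ/4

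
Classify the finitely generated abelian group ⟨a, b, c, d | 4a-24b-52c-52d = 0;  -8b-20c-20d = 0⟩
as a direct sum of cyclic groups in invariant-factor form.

Answer: M ≅ ℤ^2 ⊕ ℤ/4 ⊕ ℤ/4

Derivation:
rank_ℚ(R)=2; free=4−2=2
SNF(R) diag = [4, 4] → torsion [4, 4]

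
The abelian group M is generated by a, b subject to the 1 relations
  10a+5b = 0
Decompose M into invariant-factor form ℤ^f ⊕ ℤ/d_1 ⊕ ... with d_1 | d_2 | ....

rank_ℚ(R)=1; free=2−1=1
SNF(R) diag = [5] → torsion [5]

Answer: M ≅ ℤ^1 ⊕ ℤ/5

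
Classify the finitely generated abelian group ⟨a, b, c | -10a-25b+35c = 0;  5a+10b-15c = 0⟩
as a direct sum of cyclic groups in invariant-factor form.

Answer: M ≅ ℤ^1 ⊕ ℤ/5 ⊕ ℤ/5

Derivation:
rank_ℚ(R)=2; free=3−2=1
SNF(R) diag = [5, 5] → torsion [5, 5]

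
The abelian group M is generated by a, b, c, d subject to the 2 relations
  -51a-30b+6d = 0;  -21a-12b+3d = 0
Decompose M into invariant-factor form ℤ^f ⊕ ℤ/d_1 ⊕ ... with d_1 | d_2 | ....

Answer: M ≅ ℤ^2 ⊕ ℤ/3 ⊕ ℤ/3

Derivation:
rank_ℚ(R)=2; free=4−2=2
SNF(R) diag = [3, 3] → torsion [3, 3]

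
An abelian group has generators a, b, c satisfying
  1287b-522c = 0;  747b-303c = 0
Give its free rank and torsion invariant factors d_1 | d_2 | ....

rank_ℚ(R)=2; free=3−2=1
SNF(R) diag = [3, 9] → torsion [3, 9]

Answer: M ≅ ℤ^1 ⊕ ℤ/3 ⊕ ℤ/9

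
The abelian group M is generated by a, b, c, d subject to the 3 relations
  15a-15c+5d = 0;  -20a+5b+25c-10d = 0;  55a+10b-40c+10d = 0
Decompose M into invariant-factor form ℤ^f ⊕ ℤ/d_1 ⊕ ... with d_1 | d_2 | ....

rank_ℚ(R)=3; free=4−3=1
SNF(R) diag = [5, 5, 5] → torsion [5, 5, 5]

Answer: M ≅ ℤ^1 ⊕ ℤ/5 ⊕ ℤ/5 ⊕ ℤ/5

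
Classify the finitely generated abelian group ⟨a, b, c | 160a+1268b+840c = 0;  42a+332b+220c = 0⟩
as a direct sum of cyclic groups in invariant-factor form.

rank_ℚ(R)=2; free=3−2=1
SNF(R) diag = [2, 4] → torsion [2, 4]

Answer: M ≅ ℤ^1 ⊕ ℤ/2 ⊕ ℤ/4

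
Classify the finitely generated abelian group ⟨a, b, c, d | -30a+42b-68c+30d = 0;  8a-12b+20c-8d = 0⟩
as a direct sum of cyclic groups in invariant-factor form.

Answer: M ≅ ℤ^2 ⊕ ℤ/2 ⊕ ℤ/4

Derivation:
rank_ℚ(R)=2; free=4−2=2
SNF(R) diag = [2, 4] → torsion [2, 4]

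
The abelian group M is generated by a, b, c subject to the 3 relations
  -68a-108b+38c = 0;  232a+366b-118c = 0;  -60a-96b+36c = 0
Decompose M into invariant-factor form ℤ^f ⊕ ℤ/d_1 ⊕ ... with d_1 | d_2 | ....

Answer: M ≅ ℤ/2 ⊕ ℤ/6 ⊕ ℤ/12

Derivation:
rank_ℚ(R)=3; free=3−3=0
SNF(R) diag = [2, 6, 12] → torsion [2, 6, 12]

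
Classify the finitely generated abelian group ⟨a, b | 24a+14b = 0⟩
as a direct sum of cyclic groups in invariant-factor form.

rank_ℚ(R)=1; free=2−1=1
SNF(R) diag = [2] → torsion [2]

Answer: M ≅ ℤ^1 ⊕ ℤ/2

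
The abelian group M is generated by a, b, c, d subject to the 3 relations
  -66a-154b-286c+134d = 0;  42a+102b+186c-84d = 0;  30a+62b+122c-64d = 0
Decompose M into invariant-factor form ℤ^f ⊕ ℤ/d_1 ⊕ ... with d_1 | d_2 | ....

rank_ℚ(R)=3; free=4−3=1
SNF(R) diag = [2, 6, 12] → torsion [2, 6, 12]

Answer: M ≅ ℤ^1 ⊕ ℤ/2 ⊕ ℤ/6 ⊕ ℤ/12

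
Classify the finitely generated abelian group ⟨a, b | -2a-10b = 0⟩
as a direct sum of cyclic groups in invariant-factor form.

Answer: M ≅ ℤ^1 ⊕ ℤ/2

Derivation:
rank_ℚ(R)=1; free=2−1=1
SNF(R) diag = [2] → torsion [2]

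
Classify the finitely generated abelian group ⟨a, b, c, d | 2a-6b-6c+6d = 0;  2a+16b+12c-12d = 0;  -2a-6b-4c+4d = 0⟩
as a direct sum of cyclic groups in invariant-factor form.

Answer: M ≅ ℤ^1 ⊕ ℤ/2 ⊕ ℤ/2 ⊕ ℤ/2

Derivation:
rank_ℚ(R)=3; free=4−3=1
SNF(R) diag = [2, 2, 2] → torsion [2, 2, 2]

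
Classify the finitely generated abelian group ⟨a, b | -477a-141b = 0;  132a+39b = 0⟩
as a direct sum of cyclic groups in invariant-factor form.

rank_ℚ(R)=2; free=2−2=0
SNF(R) diag = [3, 3] → torsion [3, 3]

Answer: M ≅ ℤ/3 ⊕ ℤ/3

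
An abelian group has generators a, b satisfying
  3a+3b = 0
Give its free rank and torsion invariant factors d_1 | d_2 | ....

Answer: M ≅ ℤ^1 ⊕ ℤ/3

Derivation:
rank_ℚ(R)=1; free=2−1=1
SNF(R) diag = [3] → torsion [3]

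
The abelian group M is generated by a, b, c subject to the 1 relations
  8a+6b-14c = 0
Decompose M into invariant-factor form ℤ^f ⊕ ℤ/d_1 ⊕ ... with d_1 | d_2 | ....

Answer: M ≅ ℤ^2 ⊕ ℤ/2

Derivation:
rank_ℚ(R)=1; free=3−1=2
SNF(R) diag = [2] → torsion [2]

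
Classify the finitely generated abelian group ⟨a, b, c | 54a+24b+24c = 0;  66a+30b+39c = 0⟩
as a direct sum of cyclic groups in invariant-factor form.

Answer: M ≅ ℤ^1 ⊕ ℤ/3 ⊕ ℤ/6

Derivation:
rank_ℚ(R)=2; free=3−2=1
SNF(R) diag = [3, 6] → torsion [3, 6]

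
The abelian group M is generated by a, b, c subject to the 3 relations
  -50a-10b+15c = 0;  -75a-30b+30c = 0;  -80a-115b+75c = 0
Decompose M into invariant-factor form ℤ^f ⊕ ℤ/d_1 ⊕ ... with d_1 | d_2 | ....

Answer: M ≅ ℤ/5 ⊕ ℤ/15 ⊕ ℤ/15

Derivation:
rank_ℚ(R)=3; free=3−3=0
SNF(R) diag = [5, 15, 15] → torsion [5, 15, 15]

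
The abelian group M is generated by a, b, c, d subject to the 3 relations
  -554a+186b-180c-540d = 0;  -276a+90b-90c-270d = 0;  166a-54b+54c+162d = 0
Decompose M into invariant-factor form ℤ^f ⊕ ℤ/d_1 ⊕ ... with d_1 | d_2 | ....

rank_ℚ(R)=3; free=4−3=1
SNF(R) diag = [2, 6, 18] → torsion [2, 6, 18]

Answer: M ≅ ℤ^1 ⊕ ℤ/2 ⊕ ℤ/6 ⊕ ℤ/18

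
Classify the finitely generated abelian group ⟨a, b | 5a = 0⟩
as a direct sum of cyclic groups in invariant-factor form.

Answer: M ≅ ℤ^1 ⊕ ℤ/5

Derivation:
rank_ℚ(R)=1; free=2−1=1
SNF(R) diag = [5] → torsion [5]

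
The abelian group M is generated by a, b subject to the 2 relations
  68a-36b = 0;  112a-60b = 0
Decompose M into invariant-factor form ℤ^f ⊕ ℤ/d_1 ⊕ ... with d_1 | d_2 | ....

rank_ℚ(R)=2; free=2−2=0
SNF(R) diag = [4, 12] → torsion [4, 12]

Answer: M ≅ ℤ/4 ⊕ ℤ/12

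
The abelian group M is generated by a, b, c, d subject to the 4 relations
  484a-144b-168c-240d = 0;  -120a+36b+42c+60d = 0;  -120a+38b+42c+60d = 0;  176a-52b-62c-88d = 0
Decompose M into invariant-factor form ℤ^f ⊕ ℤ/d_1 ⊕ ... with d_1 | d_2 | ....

Answer: M ≅ ℤ/2 ⊕ ℤ/2 ⊕ ℤ/4 ⊕ ℤ/12

Derivation:
rank_ℚ(R)=4; free=4−4=0
SNF(R) diag = [2, 2, 4, 12] → torsion [2, 2, 4, 12]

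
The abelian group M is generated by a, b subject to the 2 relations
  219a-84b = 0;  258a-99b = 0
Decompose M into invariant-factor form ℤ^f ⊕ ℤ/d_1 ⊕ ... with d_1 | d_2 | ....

rank_ℚ(R)=2; free=2−2=0
SNF(R) diag = [3, 3] → torsion [3, 3]

Answer: M ≅ ℤ/3 ⊕ ℤ/3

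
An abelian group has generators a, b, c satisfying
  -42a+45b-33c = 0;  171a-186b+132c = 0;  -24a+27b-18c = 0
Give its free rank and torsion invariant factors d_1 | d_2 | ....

rank_ℚ(R)=3; free=3−3=0
SNF(R) diag = [3, 3, 3] → torsion [3, 3, 3]

Answer: M ≅ ℤ/3 ⊕ ℤ/3 ⊕ ℤ/3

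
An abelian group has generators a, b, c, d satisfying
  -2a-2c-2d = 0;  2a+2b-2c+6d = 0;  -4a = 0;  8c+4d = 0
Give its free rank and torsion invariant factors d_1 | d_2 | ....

Answer: M ≅ ℤ/2 ⊕ ℤ/2 ⊕ ℤ/4 ⊕ ℤ/4

Derivation:
rank_ℚ(R)=4; free=4−4=0
SNF(R) diag = [2, 2, 4, 4] → torsion [2, 2, 4, 4]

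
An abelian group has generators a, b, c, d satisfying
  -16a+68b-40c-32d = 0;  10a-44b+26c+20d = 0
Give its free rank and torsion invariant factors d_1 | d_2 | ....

Answer: M ≅ ℤ^2 ⊕ ℤ/2 ⊕ ℤ/4

Derivation:
rank_ℚ(R)=2; free=4−2=2
SNF(R) diag = [2, 4] → torsion [2, 4]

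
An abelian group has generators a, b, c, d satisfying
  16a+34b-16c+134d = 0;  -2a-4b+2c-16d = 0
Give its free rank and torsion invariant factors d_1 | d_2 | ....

rank_ℚ(R)=2; free=4−2=2
SNF(R) diag = [2, 2] → torsion [2, 2]

Answer: M ≅ ℤ^2 ⊕ ℤ/2 ⊕ ℤ/2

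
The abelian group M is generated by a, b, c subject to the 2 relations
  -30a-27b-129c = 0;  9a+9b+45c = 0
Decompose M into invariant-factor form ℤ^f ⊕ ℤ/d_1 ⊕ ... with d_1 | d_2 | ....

Answer: M ≅ ℤ^1 ⊕ ℤ/3 ⊕ ℤ/9

Derivation:
rank_ℚ(R)=2; free=3−2=1
SNF(R) diag = [3, 9] → torsion [3, 9]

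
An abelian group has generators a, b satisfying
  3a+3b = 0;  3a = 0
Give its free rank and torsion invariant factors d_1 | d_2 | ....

rank_ℚ(R)=2; free=2−2=0
SNF(R) diag = [3, 3] → torsion [3, 3]

Answer: M ≅ ℤ/3 ⊕ ℤ/3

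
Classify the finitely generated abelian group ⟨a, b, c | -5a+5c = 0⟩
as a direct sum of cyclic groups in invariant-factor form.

Answer: M ≅ ℤ^2 ⊕ ℤ/5

Derivation:
rank_ℚ(R)=1; free=3−1=2
SNF(R) diag = [5] → torsion [5]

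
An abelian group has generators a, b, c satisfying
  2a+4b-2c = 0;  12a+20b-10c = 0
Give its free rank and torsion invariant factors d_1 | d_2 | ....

Answer: M ≅ ℤ^1 ⊕ ℤ/2 ⊕ ℤ/2

Derivation:
rank_ℚ(R)=2; free=3−2=1
SNF(R) diag = [2, 2] → torsion [2, 2]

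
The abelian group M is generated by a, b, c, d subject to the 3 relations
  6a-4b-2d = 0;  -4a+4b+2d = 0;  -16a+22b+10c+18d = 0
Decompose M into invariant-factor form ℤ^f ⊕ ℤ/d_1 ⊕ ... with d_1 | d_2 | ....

Answer: M ≅ ℤ^1 ⊕ ℤ/2 ⊕ ℤ/2 ⊕ ℤ/2

Derivation:
rank_ℚ(R)=3; free=4−3=1
SNF(R) diag = [2, 2, 2] → torsion [2, 2, 2]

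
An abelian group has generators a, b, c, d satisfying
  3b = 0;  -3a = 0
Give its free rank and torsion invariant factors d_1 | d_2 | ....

Answer: M ≅ ℤ^2 ⊕ ℤ/3 ⊕ ℤ/3

Derivation:
rank_ℚ(R)=2; free=4−2=2
SNF(R) diag = [3, 3] → torsion [3, 3]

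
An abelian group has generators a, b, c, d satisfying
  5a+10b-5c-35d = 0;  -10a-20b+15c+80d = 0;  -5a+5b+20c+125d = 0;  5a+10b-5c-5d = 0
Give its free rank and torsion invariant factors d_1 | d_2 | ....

rank_ℚ(R)=4; free=4−4=0
SNF(R) diag = [5, 5, 15, 30] → torsion [5, 5, 15, 30]

Answer: M ≅ ℤ/5 ⊕ ℤ/5 ⊕ ℤ/15 ⊕ ℤ/30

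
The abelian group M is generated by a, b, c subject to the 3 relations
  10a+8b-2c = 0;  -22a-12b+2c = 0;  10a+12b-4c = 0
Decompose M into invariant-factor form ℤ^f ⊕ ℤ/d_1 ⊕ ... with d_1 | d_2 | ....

Answer: M ≅ ℤ/2 ⊕ ℤ/2 ⊕ ℤ/4

Derivation:
rank_ℚ(R)=3; free=3−3=0
SNF(R) diag = [2, 2, 4] → torsion [2, 2, 4]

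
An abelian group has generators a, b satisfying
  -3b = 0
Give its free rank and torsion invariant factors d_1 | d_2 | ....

rank_ℚ(R)=1; free=2−1=1
SNF(R) diag = [3] → torsion [3]

Answer: M ≅ ℤ^1 ⊕ ℤ/3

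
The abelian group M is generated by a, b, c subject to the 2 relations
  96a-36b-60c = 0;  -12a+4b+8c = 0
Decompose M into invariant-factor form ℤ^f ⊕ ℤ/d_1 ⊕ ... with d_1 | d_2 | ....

rank_ℚ(R)=2; free=3−2=1
SNF(R) diag = [4, 12] → torsion [4, 12]

Answer: M ≅ ℤ^1 ⊕ ℤ/4 ⊕ ℤ/12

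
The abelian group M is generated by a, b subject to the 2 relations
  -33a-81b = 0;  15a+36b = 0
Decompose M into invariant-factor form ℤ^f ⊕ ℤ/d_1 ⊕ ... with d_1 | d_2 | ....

Answer: M ≅ ℤ/3 ⊕ ℤ/9

Derivation:
rank_ℚ(R)=2; free=2−2=0
SNF(R) diag = [3, 9] → torsion [3, 9]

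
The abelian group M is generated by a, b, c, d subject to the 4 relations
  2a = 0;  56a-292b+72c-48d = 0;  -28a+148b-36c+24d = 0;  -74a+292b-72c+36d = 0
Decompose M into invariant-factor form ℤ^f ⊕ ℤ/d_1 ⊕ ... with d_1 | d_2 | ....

rank_ℚ(R)=4; free=4−4=0
SNF(R) diag = [2, 4, 12, 36] → torsion [2, 4, 12, 36]

Answer: M ≅ ℤ/2 ⊕ ℤ/4 ⊕ ℤ/12 ⊕ ℤ/36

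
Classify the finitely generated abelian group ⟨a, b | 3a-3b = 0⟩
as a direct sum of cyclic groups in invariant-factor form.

rank_ℚ(R)=1; free=2−1=1
SNF(R) diag = [3] → torsion [3]

Answer: M ≅ ℤ^1 ⊕ ℤ/3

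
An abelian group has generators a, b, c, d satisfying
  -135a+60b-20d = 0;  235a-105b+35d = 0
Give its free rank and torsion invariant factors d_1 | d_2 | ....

rank_ℚ(R)=2; free=4−2=2
SNF(R) diag = [5, 5] → torsion [5, 5]

Answer: M ≅ ℤ^2 ⊕ ℤ/5 ⊕ ℤ/5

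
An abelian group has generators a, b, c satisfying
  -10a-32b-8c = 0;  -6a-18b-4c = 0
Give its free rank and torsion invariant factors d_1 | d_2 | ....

Answer: M ≅ ℤ^1 ⊕ ℤ/2 ⊕ ℤ/2

Derivation:
rank_ℚ(R)=2; free=3−2=1
SNF(R) diag = [2, 2] → torsion [2, 2]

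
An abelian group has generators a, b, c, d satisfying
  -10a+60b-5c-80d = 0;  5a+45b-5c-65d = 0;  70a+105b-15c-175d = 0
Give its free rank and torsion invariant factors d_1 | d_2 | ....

Answer: M ≅ ℤ^1 ⊕ ℤ/5 ⊕ ℤ/5 ⊕ ℤ/15

Derivation:
rank_ℚ(R)=3; free=4−3=1
SNF(R) diag = [5, 5, 15] → torsion [5, 5, 15]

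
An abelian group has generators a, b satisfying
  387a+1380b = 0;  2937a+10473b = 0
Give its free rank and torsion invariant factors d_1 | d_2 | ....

rank_ℚ(R)=2; free=2−2=0
SNF(R) diag = [3, 3] → torsion [3, 3]

Answer: M ≅ ℤ/3 ⊕ ℤ/3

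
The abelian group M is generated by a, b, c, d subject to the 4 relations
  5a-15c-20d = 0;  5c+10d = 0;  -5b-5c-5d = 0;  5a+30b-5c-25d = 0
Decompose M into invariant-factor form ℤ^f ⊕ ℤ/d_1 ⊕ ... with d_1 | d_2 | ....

Answer: M ≅ ℤ/5 ⊕ ℤ/5 ⊕ ℤ/5 ⊕ ℤ/5

Derivation:
rank_ℚ(R)=4; free=4−4=0
SNF(R) diag = [5, 5, 5, 5] → torsion [5, 5, 5, 5]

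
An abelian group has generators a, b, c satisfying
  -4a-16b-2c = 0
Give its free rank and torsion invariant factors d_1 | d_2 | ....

rank_ℚ(R)=1; free=3−1=2
SNF(R) diag = [2] → torsion [2]

Answer: M ≅ ℤ^2 ⊕ ℤ/2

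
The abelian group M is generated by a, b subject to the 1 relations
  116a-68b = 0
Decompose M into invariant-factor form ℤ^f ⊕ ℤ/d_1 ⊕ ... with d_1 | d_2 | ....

Answer: M ≅ ℤ^1 ⊕ ℤ/4

Derivation:
rank_ℚ(R)=1; free=2−1=1
SNF(R) diag = [4] → torsion [4]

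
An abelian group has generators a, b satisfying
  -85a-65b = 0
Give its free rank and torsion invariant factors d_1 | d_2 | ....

Answer: M ≅ ℤ^1 ⊕ ℤ/5

Derivation:
rank_ℚ(R)=1; free=2−1=1
SNF(R) diag = [5] → torsion [5]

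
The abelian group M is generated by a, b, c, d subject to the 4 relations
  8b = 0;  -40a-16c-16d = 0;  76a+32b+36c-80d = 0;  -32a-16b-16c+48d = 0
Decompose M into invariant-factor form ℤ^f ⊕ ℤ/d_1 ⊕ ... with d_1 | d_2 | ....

rank_ℚ(R)=4; free=4−4=0
SNF(R) diag = [4, 8, 8, 16] → torsion [4, 8, 8, 16]

Answer: M ≅ ℤ/4 ⊕ ℤ/8 ⊕ ℤ/8 ⊕ ℤ/16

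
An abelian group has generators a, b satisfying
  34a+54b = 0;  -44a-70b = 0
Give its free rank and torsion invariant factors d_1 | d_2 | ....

rank_ℚ(R)=2; free=2−2=0
SNF(R) diag = [2, 2] → torsion [2, 2]

Answer: M ≅ ℤ/2 ⊕ ℤ/2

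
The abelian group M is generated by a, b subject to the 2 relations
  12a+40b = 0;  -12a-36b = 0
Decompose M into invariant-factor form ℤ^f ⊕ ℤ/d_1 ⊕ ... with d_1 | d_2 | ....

Answer: M ≅ ℤ/4 ⊕ ℤ/12

Derivation:
rank_ℚ(R)=2; free=2−2=0
SNF(R) diag = [4, 12] → torsion [4, 12]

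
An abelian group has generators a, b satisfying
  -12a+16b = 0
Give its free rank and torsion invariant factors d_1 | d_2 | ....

Answer: M ≅ ℤ^1 ⊕ ℤ/4

Derivation:
rank_ℚ(R)=1; free=2−1=1
SNF(R) diag = [4] → torsion [4]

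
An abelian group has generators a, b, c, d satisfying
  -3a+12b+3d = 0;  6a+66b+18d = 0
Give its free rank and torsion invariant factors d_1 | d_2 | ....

Answer: M ≅ ℤ^2 ⊕ ℤ/3 ⊕ ℤ/6

Derivation:
rank_ℚ(R)=2; free=4−2=2
SNF(R) diag = [3, 6] → torsion [3, 6]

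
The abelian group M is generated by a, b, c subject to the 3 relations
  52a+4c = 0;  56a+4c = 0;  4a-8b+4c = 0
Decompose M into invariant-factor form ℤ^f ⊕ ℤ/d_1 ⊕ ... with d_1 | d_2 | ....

Answer: M ≅ ℤ/4 ⊕ ℤ/4 ⊕ ℤ/8

Derivation:
rank_ℚ(R)=3; free=3−3=0
SNF(R) diag = [4, 4, 8] → torsion [4, 4, 8]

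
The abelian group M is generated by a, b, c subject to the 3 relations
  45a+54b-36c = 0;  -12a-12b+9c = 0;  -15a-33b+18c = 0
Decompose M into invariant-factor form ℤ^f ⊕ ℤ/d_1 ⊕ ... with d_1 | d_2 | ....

Answer: M ≅ ℤ/3 ⊕ ℤ/9 ⊕ ℤ/9

Derivation:
rank_ℚ(R)=3; free=3−3=0
SNF(R) diag = [3, 9, 9] → torsion [3, 9, 9]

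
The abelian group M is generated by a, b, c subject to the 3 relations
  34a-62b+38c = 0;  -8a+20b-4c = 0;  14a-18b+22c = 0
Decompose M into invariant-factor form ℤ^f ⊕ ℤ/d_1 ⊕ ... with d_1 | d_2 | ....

Answer: M ≅ ℤ/2 ⊕ ℤ/4 ⊕ ℤ/12

Derivation:
rank_ℚ(R)=3; free=3−3=0
SNF(R) diag = [2, 4, 12] → torsion [2, 4, 12]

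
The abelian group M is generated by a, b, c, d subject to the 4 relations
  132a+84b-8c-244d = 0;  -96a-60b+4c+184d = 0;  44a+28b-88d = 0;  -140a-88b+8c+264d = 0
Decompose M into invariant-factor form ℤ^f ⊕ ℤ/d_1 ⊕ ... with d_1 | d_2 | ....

rank_ℚ(R)=4; free=4−4=0
SNF(R) diag = [4, 4, 4, 12] → torsion [4, 4, 4, 12]

Answer: M ≅ ℤ/4 ⊕ ℤ/4 ⊕ ℤ/4 ⊕ ℤ/12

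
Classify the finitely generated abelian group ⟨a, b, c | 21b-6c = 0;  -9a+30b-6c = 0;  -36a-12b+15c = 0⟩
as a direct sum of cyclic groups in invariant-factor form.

rank_ℚ(R)=3; free=3−3=0
SNF(R) diag = [3, 9, 9] → torsion [3, 9, 9]

Answer: M ≅ ℤ/3 ⊕ ℤ/9 ⊕ ℤ/9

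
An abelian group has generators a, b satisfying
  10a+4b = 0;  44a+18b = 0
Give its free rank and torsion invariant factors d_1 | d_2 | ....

rank_ℚ(R)=2; free=2−2=0
SNF(R) diag = [2, 2] → torsion [2, 2]

Answer: M ≅ ℤ/2 ⊕ ℤ/2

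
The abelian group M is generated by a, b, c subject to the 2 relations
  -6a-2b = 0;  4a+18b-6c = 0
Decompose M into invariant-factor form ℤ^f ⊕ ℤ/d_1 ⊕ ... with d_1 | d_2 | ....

rank_ℚ(R)=2; free=3−2=1
SNF(R) diag = [2, 2] → torsion [2, 2]

Answer: M ≅ ℤ^1 ⊕ ℤ/2 ⊕ ℤ/2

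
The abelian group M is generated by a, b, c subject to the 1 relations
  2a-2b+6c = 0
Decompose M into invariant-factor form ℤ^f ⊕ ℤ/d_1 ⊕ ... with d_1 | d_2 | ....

rank_ℚ(R)=1; free=3−1=2
SNF(R) diag = [2] → torsion [2]

Answer: M ≅ ℤ^2 ⊕ ℤ/2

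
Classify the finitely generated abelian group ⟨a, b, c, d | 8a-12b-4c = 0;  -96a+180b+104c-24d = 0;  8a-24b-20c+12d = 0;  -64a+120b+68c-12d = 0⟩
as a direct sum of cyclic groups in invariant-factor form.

rank_ℚ(R)=4; free=4−4=0
SNF(R) diag = [4, 4, 12, 24] → torsion [4, 4, 12, 24]

Answer: M ≅ ℤ/4 ⊕ ℤ/4 ⊕ ℤ/12 ⊕ ℤ/24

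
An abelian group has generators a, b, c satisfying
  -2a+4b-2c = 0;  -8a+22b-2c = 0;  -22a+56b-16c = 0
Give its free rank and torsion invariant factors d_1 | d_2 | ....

Answer: M ≅ ℤ/2 ⊕ ℤ/6 ⊕ ℤ/6

Derivation:
rank_ℚ(R)=3; free=3−3=0
SNF(R) diag = [2, 6, 6] → torsion [2, 6, 6]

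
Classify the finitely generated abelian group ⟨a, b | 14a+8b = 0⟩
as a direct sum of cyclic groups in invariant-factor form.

Answer: M ≅ ℤ^1 ⊕ ℤ/2

Derivation:
rank_ℚ(R)=1; free=2−1=1
SNF(R) diag = [2] → torsion [2]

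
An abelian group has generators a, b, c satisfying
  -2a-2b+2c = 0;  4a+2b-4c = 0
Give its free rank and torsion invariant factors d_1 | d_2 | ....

rank_ℚ(R)=2; free=3−2=1
SNF(R) diag = [2, 2] → torsion [2, 2]

Answer: M ≅ ℤ^1 ⊕ ℤ/2 ⊕ ℤ/2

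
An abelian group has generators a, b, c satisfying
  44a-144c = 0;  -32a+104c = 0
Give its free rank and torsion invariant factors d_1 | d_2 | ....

Answer: M ≅ ℤ^1 ⊕ ℤ/4 ⊕ ℤ/8

Derivation:
rank_ℚ(R)=2; free=3−2=1
SNF(R) diag = [4, 8] → torsion [4, 8]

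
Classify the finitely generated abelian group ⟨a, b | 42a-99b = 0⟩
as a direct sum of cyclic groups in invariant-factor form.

Answer: M ≅ ℤ^1 ⊕ ℤ/3

Derivation:
rank_ℚ(R)=1; free=2−1=1
SNF(R) diag = [3] → torsion [3]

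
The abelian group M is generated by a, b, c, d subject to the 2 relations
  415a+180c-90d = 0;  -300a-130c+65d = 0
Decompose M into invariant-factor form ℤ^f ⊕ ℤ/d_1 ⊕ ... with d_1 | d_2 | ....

Answer: M ≅ ℤ^2 ⊕ ℤ/5 ⊕ ℤ/5

Derivation:
rank_ℚ(R)=2; free=4−2=2
SNF(R) diag = [5, 5] → torsion [5, 5]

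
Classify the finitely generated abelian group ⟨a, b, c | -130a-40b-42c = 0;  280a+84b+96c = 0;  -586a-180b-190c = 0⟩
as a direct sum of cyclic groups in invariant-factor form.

Answer: M ≅ ℤ/2 ⊕ ℤ/4 ⊕ ℤ/4

Derivation:
rank_ℚ(R)=3; free=3−3=0
SNF(R) diag = [2, 4, 4] → torsion [2, 4, 4]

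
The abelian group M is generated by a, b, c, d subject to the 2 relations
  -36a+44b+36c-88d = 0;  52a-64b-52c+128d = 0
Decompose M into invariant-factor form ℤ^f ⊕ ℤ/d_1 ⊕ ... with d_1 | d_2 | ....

rank_ℚ(R)=2; free=4−2=2
SNF(R) diag = [4, 4] → torsion [4, 4]

Answer: M ≅ ℤ^2 ⊕ ℤ/4 ⊕ ℤ/4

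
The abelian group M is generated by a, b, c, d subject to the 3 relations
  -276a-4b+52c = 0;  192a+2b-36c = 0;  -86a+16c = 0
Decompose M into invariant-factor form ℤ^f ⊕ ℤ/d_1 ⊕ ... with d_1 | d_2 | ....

rank_ℚ(R)=3; free=4−3=1
SNF(R) diag = [2, 2, 4] → torsion [2, 2, 4]

Answer: M ≅ ℤ^1 ⊕ ℤ/2 ⊕ ℤ/2 ⊕ ℤ/4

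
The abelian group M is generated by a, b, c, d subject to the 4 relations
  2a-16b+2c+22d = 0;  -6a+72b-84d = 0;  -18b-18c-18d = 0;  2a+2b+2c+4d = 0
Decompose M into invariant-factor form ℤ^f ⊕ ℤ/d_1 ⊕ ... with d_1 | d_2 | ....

rank_ℚ(R)=4; free=4−4=0
SNF(R) diag = [2, 6, 18, 18] → torsion [2, 6, 18, 18]

Answer: M ≅ ℤ/2 ⊕ ℤ/6 ⊕ ℤ/18 ⊕ ℤ/18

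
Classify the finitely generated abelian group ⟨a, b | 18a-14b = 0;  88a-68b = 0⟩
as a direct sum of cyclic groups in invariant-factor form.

rank_ℚ(R)=2; free=2−2=0
SNF(R) diag = [2, 4] → torsion [2, 4]

Answer: M ≅ ℤ/2 ⊕ ℤ/4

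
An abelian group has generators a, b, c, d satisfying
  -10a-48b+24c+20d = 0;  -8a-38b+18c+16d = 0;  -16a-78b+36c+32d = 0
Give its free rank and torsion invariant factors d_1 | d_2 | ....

Answer: M ≅ ℤ^1 ⊕ ℤ/2 ⊕ ℤ/2 ⊕ ℤ/6

Derivation:
rank_ℚ(R)=3; free=4−3=1
SNF(R) diag = [2, 2, 6] → torsion [2, 2, 6]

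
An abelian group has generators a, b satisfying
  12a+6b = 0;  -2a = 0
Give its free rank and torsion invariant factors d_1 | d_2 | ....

Answer: M ≅ ℤ/2 ⊕ ℤ/6

Derivation:
rank_ℚ(R)=2; free=2−2=0
SNF(R) diag = [2, 6] → torsion [2, 6]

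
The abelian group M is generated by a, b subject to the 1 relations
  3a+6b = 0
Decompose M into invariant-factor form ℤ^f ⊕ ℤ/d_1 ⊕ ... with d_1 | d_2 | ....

Answer: M ≅ ℤ^1 ⊕ ℤ/3

Derivation:
rank_ℚ(R)=1; free=2−1=1
SNF(R) diag = [3] → torsion [3]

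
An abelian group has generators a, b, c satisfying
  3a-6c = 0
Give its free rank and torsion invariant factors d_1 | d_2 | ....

rank_ℚ(R)=1; free=3−1=2
SNF(R) diag = [3] → torsion [3]

Answer: M ≅ ℤ^2 ⊕ ℤ/3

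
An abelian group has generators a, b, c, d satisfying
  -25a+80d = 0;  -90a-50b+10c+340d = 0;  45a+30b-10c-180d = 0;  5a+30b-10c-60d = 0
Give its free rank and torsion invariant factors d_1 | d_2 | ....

rank_ℚ(R)=4; free=4−4=0
SNF(R) diag = [5, 10, 20, 40] → torsion [5, 10, 20, 40]

Answer: M ≅ ℤ/5 ⊕ ℤ/10 ⊕ ℤ/20 ⊕ ℤ/40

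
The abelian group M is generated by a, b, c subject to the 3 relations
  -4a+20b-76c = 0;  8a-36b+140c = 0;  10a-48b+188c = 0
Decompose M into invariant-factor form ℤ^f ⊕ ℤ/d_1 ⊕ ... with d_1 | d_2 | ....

Answer: M ≅ ℤ/2 ⊕ ℤ/4 ⊕ ℤ/8

Derivation:
rank_ℚ(R)=3; free=3−3=0
SNF(R) diag = [2, 4, 8] → torsion [2, 4, 8]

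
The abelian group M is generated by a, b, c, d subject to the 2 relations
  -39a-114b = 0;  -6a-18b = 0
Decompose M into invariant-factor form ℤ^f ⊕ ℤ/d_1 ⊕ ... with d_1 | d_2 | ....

rank_ℚ(R)=2; free=4−2=2
SNF(R) diag = [3, 6] → torsion [3, 6]

Answer: M ≅ ℤ^2 ⊕ ℤ/3 ⊕ ℤ/6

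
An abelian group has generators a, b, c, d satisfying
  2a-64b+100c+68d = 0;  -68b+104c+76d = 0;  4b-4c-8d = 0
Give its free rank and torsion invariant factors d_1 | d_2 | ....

rank_ℚ(R)=3; free=4−3=1
SNF(R) diag = [2, 4, 12] → torsion [2, 4, 12]

Answer: M ≅ ℤ^1 ⊕ ℤ/2 ⊕ ℤ/4 ⊕ ℤ/12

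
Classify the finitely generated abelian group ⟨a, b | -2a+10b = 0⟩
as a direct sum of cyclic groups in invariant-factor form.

Answer: M ≅ ℤ^1 ⊕ ℤ/2

Derivation:
rank_ℚ(R)=1; free=2−1=1
SNF(R) diag = [2] → torsion [2]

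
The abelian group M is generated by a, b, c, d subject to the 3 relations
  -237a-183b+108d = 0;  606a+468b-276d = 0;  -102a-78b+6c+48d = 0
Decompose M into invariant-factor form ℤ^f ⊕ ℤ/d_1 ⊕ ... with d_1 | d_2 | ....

rank_ℚ(R)=3; free=4−3=1
SNF(R) diag = [3, 6, 6] → torsion [3, 6, 6]

Answer: M ≅ ℤ^1 ⊕ ℤ/3 ⊕ ℤ/6 ⊕ ℤ/6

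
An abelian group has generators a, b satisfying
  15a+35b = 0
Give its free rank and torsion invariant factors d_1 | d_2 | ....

Answer: M ≅ ℤ^1 ⊕ ℤ/5

Derivation:
rank_ℚ(R)=1; free=2−1=1
SNF(R) diag = [5] → torsion [5]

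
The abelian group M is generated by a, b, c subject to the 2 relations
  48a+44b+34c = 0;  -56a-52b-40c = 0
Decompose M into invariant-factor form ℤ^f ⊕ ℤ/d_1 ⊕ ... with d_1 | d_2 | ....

Answer: M ≅ ℤ^1 ⊕ ℤ/2 ⊕ ℤ/4

Derivation:
rank_ℚ(R)=2; free=3−2=1
SNF(R) diag = [2, 4] → torsion [2, 4]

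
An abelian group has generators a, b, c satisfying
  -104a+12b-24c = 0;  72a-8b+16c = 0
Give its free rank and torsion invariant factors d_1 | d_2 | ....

rank_ℚ(R)=2; free=3−2=1
SNF(R) diag = [4, 8] → torsion [4, 8]

Answer: M ≅ ℤ^1 ⊕ ℤ/4 ⊕ ℤ/8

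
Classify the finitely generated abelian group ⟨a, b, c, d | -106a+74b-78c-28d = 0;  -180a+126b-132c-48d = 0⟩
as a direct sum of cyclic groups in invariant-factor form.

Answer: M ≅ ℤ^2 ⊕ ℤ/2 ⊕ ℤ/6

Derivation:
rank_ℚ(R)=2; free=4−2=2
SNF(R) diag = [2, 6] → torsion [2, 6]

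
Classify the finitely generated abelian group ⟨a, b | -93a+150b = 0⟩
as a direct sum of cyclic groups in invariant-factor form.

Answer: M ≅ ℤ^1 ⊕ ℤ/3

Derivation:
rank_ℚ(R)=1; free=2−1=1
SNF(R) diag = [3] → torsion [3]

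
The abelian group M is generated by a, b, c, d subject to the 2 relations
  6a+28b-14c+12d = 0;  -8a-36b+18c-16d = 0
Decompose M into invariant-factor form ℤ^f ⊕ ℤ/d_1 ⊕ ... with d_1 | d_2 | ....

rank_ℚ(R)=2; free=4−2=2
SNF(R) diag = [2, 2] → torsion [2, 2]

Answer: M ≅ ℤ^2 ⊕ ℤ/2 ⊕ ℤ/2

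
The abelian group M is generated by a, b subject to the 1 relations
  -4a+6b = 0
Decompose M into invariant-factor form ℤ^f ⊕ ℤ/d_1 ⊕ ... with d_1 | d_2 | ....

rank_ℚ(R)=1; free=2−1=1
SNF(R) diag = [2] → torsion [2]

Answer: M ≅ ℤ^1 ⊕ ℤ/2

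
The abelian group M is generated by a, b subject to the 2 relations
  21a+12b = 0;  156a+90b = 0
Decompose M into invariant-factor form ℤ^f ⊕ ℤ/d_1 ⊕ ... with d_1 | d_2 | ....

rank_ℚ(R)=2; free=2−2=0
SNF(R) diag = [3, 6] → torsion [3, 6]

Answer: M ≅ ℤ/3 ⊕ ℤ/6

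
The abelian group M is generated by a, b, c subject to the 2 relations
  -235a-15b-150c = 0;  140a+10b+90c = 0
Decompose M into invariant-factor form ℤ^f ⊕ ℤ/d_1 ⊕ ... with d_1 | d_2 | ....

Answer: M ≅ ℤ^1 ⊕ ℤ/5 ⊕ ℤ/10

Derivation:
rank_ℚ(R)=2; free=3−2=1
SNF(R) diag = [5, 10] → torsion [5, 10]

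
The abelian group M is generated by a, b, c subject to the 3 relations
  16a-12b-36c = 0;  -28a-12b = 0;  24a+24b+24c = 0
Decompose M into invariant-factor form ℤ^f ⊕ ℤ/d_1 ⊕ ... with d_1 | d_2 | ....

rank_ℚ(R)=3; free=3−3=0
SNF(R) diag = [4, 12, 24] → torsion [4, 12, 24]

Answer: M ≅ ℤ/4 ⊕ ℤ/12 ⊕ ℤ/24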